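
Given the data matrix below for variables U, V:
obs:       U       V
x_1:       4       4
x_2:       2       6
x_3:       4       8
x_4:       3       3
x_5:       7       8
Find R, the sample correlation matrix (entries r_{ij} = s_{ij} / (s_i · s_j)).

Step 1 — column means:
  mean(U) = (4 + 2 + 4 + 3 + 7) / 5 = 20/5 = 4
  mean(V) = (4 + 6 + 8 + 3 + 8) / 5 = 29/5 = 5.8

Step 2 — sample variances and covariances s[i,j] = (1/(n-1)) · Σ_k (x_{k,i} - mean_i) · (x_{k,j} - mean_j), with n-1 = 4:
  s[U,U] = ((0)·(0) + (-2)·(-2) + (0)·(0) + (-1)·(-1) + (3)·(3)) / 4 = 14/4 = 3.5
  s[U,V] = ((0)·(-1.8) + (-2)·(0.2) + (0)·(2.2) + (-1)·(-2.8) + (3)·(2.2)) / 4 = 9/4 = 2.25
  s[V,V] = ((-1.8)·(-1.8) + (0.2)·(0.2) + (2.2)·(2.2) + (-2.8)·(-2.8) + (2.2)·(2.2)) / 4 = 20.8/4 = 5.2
  Sample standard deviations s_i = √(s[i,i]):
  s(U) = √(3.5) = 1.8708
  s(V) = √(5.2) = 2.2804

Step 3 — r_{ij} = s_{ij} / (s_i · s_j):
  r[U,U] = 1 (diagonal).
  r[U,V] = 2.25 / (1.8708 · 2.2804) = 2.25 / 4.2661 = 0.5274
  r[V,V] = 1 (diagonal).

R is symmetric with unit diagonal. Assembling:

R = [[1, 0.5274],
 [0.5274, 1]]


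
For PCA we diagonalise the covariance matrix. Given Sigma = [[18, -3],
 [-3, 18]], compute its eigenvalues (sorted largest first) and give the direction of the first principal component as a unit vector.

Step 1 — characteristic polynomial of 2×2 Sigma:
  det(Sigma - λI) = λ² - trace · λ + det = 0.
  trace = 18 + 18 = 36, det = 18·18 - (-3)² = 315.
Step 2 — discriminant:
  Δ = trace² - 4·det = 1296 - 1260 = 36.
Step 3 — eigenvalues:
  λ = (trace ± √Δ)/2 = (36 ± 6)/2,
  λ_1 = 21,  λ_2 = 15.

Step 4 — unit eigenvector for λ_1: solve (Sigma - λ_1 I)v = 0. First row:
  (18 - 21)·v_x + (-3)·v_y = 0, i.e. (-3)·v_x + (-3)·v_y = 0,
  so v ∝ (b, λ_1 - a) = (-3, 3); multiply by -1 so the first entry is positive: u = (3, -3).
  ||u|| = √((3)² + (-3)²) = √(18) ≈ 4.2426,
  v_1 = u/||u|| ≈ (0.7071, -0.7071) (||v_1|| = 1).

λ_1 = 21,  λ_2 = 15;  v_1 ≈ (0.7071, -0.7071)


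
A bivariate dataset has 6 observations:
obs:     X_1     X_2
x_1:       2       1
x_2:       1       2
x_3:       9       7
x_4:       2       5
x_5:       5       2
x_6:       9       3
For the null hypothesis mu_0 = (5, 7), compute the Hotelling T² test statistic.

Step 1 — sample mean vector:
  mean(X_1) = (2 + 1 + 9 + 2 + 5 + 9) / 6 = 28/6 = 4.6667
  mean(X_2) = (1 + 2 + 7 + 5 + 2 + 3) / 6 = 20/6 = 3.3333
  x̄ = (4.6667, 3.3333),  deviation x̄ - mu_0 = (4.6667, 3.3333) - (5, 7) = (-0.3333, -3.6667).

Step 2 — sample covariance matrix, S[i,j] = (1/(n-1)) · Σ_k (x_{k,i} - mean_i) · (x_{k,j} - mean_j), divisor n-1 = 5:
  S[X_1,X_1] = ((-2.6667)·(-2.6667) + (-3.6667)·(-3.6667) + (4.3333)·(4.3333) + (-2.6667)·(-2.6667) + (0.3333)·(0.3333) + (4.3333)·(4.3333)) / 5 = 65.3333/5 = 13.0667
  S[X_1,X_2] = ((-2.6667)·(-2.3333) + (-3.6667)·(-1.3333) + (4.3333)·(3.6667) + (-2.6667)·(1.6667) + (0.3333)·(-1.3333) + (4.3333)·(-0.3333)) / 5 = 20.6667/5 = 4.1333
  S[X_2,X_2] = ((-2.3333)·(-2.3333) + (-1.3333)·(-1.3333) + (3.6667)·(3.6667) + (1.6667)·(1.6667) + (-1.3333)·(-1.3333) + (-0.3333)·(-0.3333)) / 5 = 25.3333/5 = 5.0667
  S = [[13.0667, 4.1333],
 [4.1333, 5.0667]].

Step 3 — invert S. det(S) = 13.0667·5.0667 - (4.1333)² = 49.12.
  S^{-1} = (1/det) · [[d, -b], [-b, a]] = [[0.1031, -0.0841],
 [-0.0841, 0.266]].

Step 4 — quadratic form (x̄ - mu_0)^T · S^{-1} · (x̄ - mu_0):
  S^{-1} · (x̄ - mu_0) = (0.2742, -0.9473),
  (x̄ - mu_0)^T · [...] = (-0.3333)·(0.2742) + (-3.6667)·(-0.9473) = 3.3822.

Step 5 — scale by n: T² = 6 · 3.3822 = 20.2932.

T² ≈ 20.2932


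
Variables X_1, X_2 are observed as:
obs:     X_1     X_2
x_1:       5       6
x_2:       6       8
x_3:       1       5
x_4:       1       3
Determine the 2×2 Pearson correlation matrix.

Step 1 — column means:
  mean(X_1) = (5 + 6 + 1 + 1) / 4 = 13/4 = 3.25
  mean(X_2) = (6 + 8 + 5 + 3) / 4 = 22/4 = 5.5

Step 2 — sample variances and covariances s[i,j] = (1/(n-1)) · Σ_k (x_{k,i} - mean_i) · (x_{k,j} - mean_j), with n-1 = 3:
  s[X_1,X_1] = ((1.75)·(1.75) + (2.75)·(2.75) + (-2.25)·(-2.25) + (-2.25)·(-2.25)) / 3 = 20.75/3 = 6.9167
  s[X_1,X_2] = ((1.75)·(0.5) + (2.75)·(2.5) + (-2.25)·(-0.5) + (-2.25)·(-2.5)) / 3 = 14.5/3 = 4.8333
  s[X_2,X_2] = ((0.5)·(0.5) + (2.5)·(2.5) + (-0.5)·(-0.5) + (-2.5)·(-2.5)) / 3 = 13/3 = 4.3333
  Sample standard deviations s_i = √(s[i,i]):
  s(X_1) = √(6.9167) = 2.63
  s(X_2) = √(4.3333) = 2.0817

Step 3 — r_{ij} = s_{ij} / (s_i · s_j):
  r[X_1,X_1] = 1 (diagonal).
  r[X_1,X_2] = 4.8333 / (2.63 · 2.0817) = 4.8333 / 5.4747 = 0.8829
  r[X_2,X_2] = 1 (diagonal).

R is symmetric with unit diagonal. Assembling:

R = [[1, 0.8829],
 [0.8829, 1]]


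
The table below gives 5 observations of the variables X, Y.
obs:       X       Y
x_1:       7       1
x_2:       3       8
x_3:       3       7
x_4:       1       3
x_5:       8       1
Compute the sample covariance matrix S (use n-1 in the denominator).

Step 1 — column means:
  mean(X) = (7 + 3 + 3 + 1 + 8) / 5 = 22/5 = 4.4
  mean(Y) = (1 + 8 + 7 + 3 + 1) / 5 = 20/5 = 4

Step 2 — sample covariance S[i,j] = (1/(n-1)) · Σ_k (x_{k,i} - mean_i) · (x_{k,j} - mean_j), with n-1 = 4.
  S[X,X] = ((2.6)·(2.6) + (-1.4)·(-1.4) + (-1.4)·(-1.4) + (-3.4)·(-3.4) + (3.6)·(3.6)) / 4 = 35.2/4 = 8.8
  S[X,Y] = ((2.6)·(-3) + (-1.4)·(4) + (-1.4)·(3) + (-3.4)·(-1) + (3.6)·(-3)) / 4 = -25/4 = -6.25
  S[Y,Y] = ((-3)·(-3) + (4)·(4) + (3)·(3) + (-1)·(-1) + (-3)·(-3)) / 4 = 44/4 = 11

S is symmetric (S[j,i] = S[i,j]). Assembling:

S = [[8.8, -6.25],
 [-6.25, 11]]


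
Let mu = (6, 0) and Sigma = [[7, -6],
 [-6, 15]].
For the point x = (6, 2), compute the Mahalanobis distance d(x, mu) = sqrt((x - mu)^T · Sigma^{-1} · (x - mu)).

Step 1 — centre the observation: (x - mu) = (0, 2).

Step 2 — invert Sigma. det(Sigma) = 7·15 - (-6)² = 69.
  Sigma^{-1} = (1/det) · [[d, -b], [-b, a]] = [[0.2174, 0.087],
 [0.087, 0.1014]].

Step 3 — form the quadratic (x - mu)^T · Sigma^{-1} · (x - mu):
  Sigma^{-1} · (x - mu) = (0.1739, 0.2029).
  (x - mu)^T · [Sigma^{-1} · (x - mu)] = (0)·(0.1739) + (2)·(0.2029) = 0.4058.

Step 4 — take square root: d = √(0.4058) ≈ 0.637.

d(x, mu) = √(0.4058) ≈ 0.637


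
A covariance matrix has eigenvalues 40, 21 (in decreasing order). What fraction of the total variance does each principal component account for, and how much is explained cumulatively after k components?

Step 1 — total variance = trace(Sigma) = Σ λ_i = 40 + 21 = 61.

Step 2 — fraction explained by component i = λ_i / Σ λ:
  PC1: 40/61 = 0.6557
  PC2: 21/61 = 0.3443

Step 3 — cumulative fraction after k components = (λ_1 + ... + λ_k) / Σ λ:
  k = 1: 40/61 = 0.6557
  k = 2: (40 + 21)/61 = 61/61 = 1

Summary (fraction, with percent):

explained: PC1 0.6557 (65.57%), PC2 0.3443 (34.43%);  cumulative: 0.6557, 1


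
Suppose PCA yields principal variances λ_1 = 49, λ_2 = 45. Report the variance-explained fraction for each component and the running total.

Step 1 — total variance = trace(Sigma) = Σ λ_i = 49 + 45 = 94.

Step 2 — fraction explained by component i = λ_i / Σ λ:
  PC1: 49/94 = 0.5213
  PC2: 45/94 = 0.4787

Step 3 — cumulative fraction after k components = (λ_1 + ... + λ_k) / Σ λ:
  k = 1: 49/94 = 0.5213
  k = 2: (49 + 45)/94 = 94/94 = 1

Summary (fraction, with percent):

explained: PC1 0.5213 (52.13%), PC2 0.4787 (47.87%);  cumulative: 0.5213, 1


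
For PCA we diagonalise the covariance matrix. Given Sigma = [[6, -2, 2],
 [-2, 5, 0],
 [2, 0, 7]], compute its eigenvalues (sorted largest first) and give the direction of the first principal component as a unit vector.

Step 1 — characteristic polynomial p(λ) = det(λI - Sigma) = λ³ - tr·λ² + c_1·λ - det, where tr = trace, c_1 = sum of the principal 2×2 minors, det = det(Sigma):
  tr = 6 + 5 + 7 = 18,
  c_1 = (6·5 - (-2)²) + (6·7 - (2)²) + (5·7 - (0)²) = 26 + 38 + 35 = 99,
  det = 6·(5·7 - (0)²) - (-2)·((-2)·7 - (0)·(2)) + (2)·((-2)·(0) - 5·(2)) = 6·(35) - (-2)·(-14) + (2)·(-10) = 162.
  So p(λ) = λ³ - 18λ² + 99λ - 162.
Step 2 — look for an integer root (rational root theorem: any rational root is an integer divisor of 162). Testing λ = 3:
  p(3) = 27 - 162 + 297 - 162 = 0  ✓
  Dividing out (λ - 3): p(λ) = (λ - 3)(λ² - 15λ + 54).
Step 3 — remaining eigenvalues from the quadratic λ² - 15λ + 54 = 0:
  Δ = 15² - 4·54 = 225 - 216 = 9,  λ = (15 ± √9)/2 = (15 ± 3)/2 = 9 or 6.
  Sorted: λ_1 = 9,  λ_2 = 6,  λ_3 = 3  (check: sum = 18 = tr ✓).

Step 4 — unit eigenvector for λ_1 = 9: v spans the null space of (Sigma - λ_1 I), whose rows are
  r_1 = (-3, -2, 2),  r_2 = (-2, -4, 0),  r_3 = (2, 0, -2).
  v is orthogonal to every row, so take v ∝ r_1 × r_2 = ((-2)·(0) - (2)·(-4), (2)·(-2) - (-3)·(0), (-3)·(-4) - (-2)·(-2)) = (8, -4, 8).
  Rescale (divide by 4): u = (2, -1, 2).
  ||u|| = √((2)² + (-1)² + (2)²) = √(9) = 3,  v_1 = u/||u|| ≈ (0.6667, -0.3333, 0.6667) (||v_1|| = 1).

λ_1 = 9,  λ_2 = 6,  λ_3 = 3;  v_1 ≈ (0.6667, -0.3333, 0.6667)


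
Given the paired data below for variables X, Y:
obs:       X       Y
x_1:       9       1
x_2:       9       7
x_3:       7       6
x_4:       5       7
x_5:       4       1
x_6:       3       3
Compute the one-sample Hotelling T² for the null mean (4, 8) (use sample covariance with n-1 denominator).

Step 1 — sample mean vector:
  mean(X) = (9 + 9 + 7 + 5 + 4 + 3) / 6 = 37/6 = 6.1667
  mean(Y) = (1 + 7 + 6 + 7 + 1 + 3) / 6 = 25/6 = 4.1667
  x̄ = (6.1667, 4.1667),  deviation x̄ - mu_0 = (6.1667, 4.1667) - (4, 8) = (2.1667, -3.8333).

Step 2 — sample covariance matrix, S[i,j] = (1/(n-1)) · Σ_k (x_{k,i} - mean_i) · (x_{k,j} - mean_j), divisor n-1 = 5:
  S[X,X] = ((2.8333)·(2.8333) + (2.8333)·(2.8333) + (0.8333)·(0.8333) + (-1.1667)·(-1.1667) + (-2.1667)·(-2.1667) + (-3.1667)·(-3.1667)) / 5 = 32.8333/5 = 6.5667
  S[X,Y] = ((2.8333)·(-3.1667) + (2.8333)·(2.8333) + (0.8333)·(1.8333) + (-1.1667)·(2.8333) + (-2.1667)·(-3.1667) + (-3.1667)·(-1.1667)) / 5 = 7.8333/5 = 1.5667
  S[Y,Y] = ((-3.1667)·(-3.1667) + (2.8333)·(2.8333) + (1.8333)·(1.8333) + (2.8333)·(2.8333) + (-3.1667)·(-3.1667) + (-1.1667)·(-1.1667)) / 5 = 40.8333/5 = 8.1667
  S = [[6.5667, 1.5667],
 [1.5667, 8.1667]].

Step 3 — invert S. det(S) = 6.5667·8.1667 - (1.5667)² = 51.1733.
  S^{-1} = (1/det) · [[d, -b], [-b, a]] = [[0.1596, -0.0306],
 [-0.0306, 0.1283]].

Step 4 — quadratic form (x̄ - mu_0)^T · S^{-1} · (x̄ - mu_0):
  S^{-1} · (x̄ - mu_0) = (0.4631, -0.5582),
  (x̄ - mu_0)^T · [...] = (2.1667)·(0.4631) + (-3.8333)·(-0.5582) = 3.1433.

Step 5 — scale by n: T² = 6 · 3.1433 = 18.8601.

T² ≈ 18.8601


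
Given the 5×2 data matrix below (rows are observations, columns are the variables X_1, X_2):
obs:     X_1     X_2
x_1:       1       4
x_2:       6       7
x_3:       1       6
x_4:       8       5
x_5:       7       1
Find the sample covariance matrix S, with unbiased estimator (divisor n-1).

Step 1 — column means:
  mean(X_1) = (1 + 6 + 1 + 8 + 7) / 5 = 23/5 = 4.6
  mean(X_2) = (4 + 7 + 6 + 5 + 1) / 5 = 23/5 = 4.6

Step 2 — sample covariance S[i,j] = (1/(n-1)) · Σ_k (x_{k,i} - mean_i) · (x_{k,j} - mean_j), with n-1 = 4.
  S[X_1,X_1] = ((-3.6)·(-3.6) + (1.4)·(1.4) + (-3.6)·(-3.6) + (3.4)·(3.4) + (2.4)·(2.4)) / 4 = 45.2/4 = 11.3
  S[X_1,X_2] = ((-3.6)·(-0.6) + (1.4)·(2.4) + (-3.6)·(1.4) + (3.4)·(0.4) + (2.4)·(-3.6)) / 4 = -6.8/4 = -1.7
  S[X_2,X_2] = ((-0.6)·(-0.6) + (2.4)·(2.4) + (1.4)·(1.4) + (0.4)·(0.4) + (-3.6)·(-3.6)) / 4 = 21.2/4 = 5.3

S is symmetric (S[j,i] = S[i,j]). Assembling:

S = [[11.3, -1.7],
 [-1.7, 5.3]]


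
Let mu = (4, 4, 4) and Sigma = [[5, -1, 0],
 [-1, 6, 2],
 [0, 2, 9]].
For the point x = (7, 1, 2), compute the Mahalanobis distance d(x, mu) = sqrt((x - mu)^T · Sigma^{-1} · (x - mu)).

Step 1 — centre the observation: (x - mu) = (3, -3, -2).

Step 2 — invert Sigma (cofactor / det for 3×3, or solve directly):
  Sigma^{-1} = [[0.2075, 0.0373, -0.0083],
 [0.0373, 0.1867, -0.0415],
 [-0.0083, -0.0415, 0.1203]].

Step 3 — form the quadratic (x - mu)^T · Sigma^{-1} · (x - mu):
  Sigma^{-1} · (x - mu) = (0.527, -0.3651, -0.1411).
  (x - mu)^T · [Sigma^{-1} · (x - mu)] = (3)·(0.527) + (-3)·(-0.3651) + (-2)·(-0.1411) = 2.9585.

Step 4 — take square root: d = √(2.9585) ≈ 1.72.

d(x, mu) = √(2.9585) ≈ 1.72


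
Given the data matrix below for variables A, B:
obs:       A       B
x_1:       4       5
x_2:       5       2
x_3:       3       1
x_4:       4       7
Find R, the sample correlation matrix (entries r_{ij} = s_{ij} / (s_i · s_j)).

Step 1 — column means:
  mean(A) = (4 + 5 + 3 + 4) / 4 = 16/4 = 4
  mean(B) = (5 + 2 + 1 + 7) / 4 = 15/4 = 3.75

Step 2 — sample variances and covariances s[i,j] = (1/(n-1)) · Σ_k (x_{k,i} - mean_i) · (x_{k,j} - mean_j), with n-1 = 3:
  s[A,A] = ((0)·(0) + (1)·(1) + (-1)·(-1) + (0)·(0)) / 3 = 2/3 = 0.6667
  s[A,B] = ((0)·(1.25) + (1)·(-1.75) + (-1)·(-2.75) + (0)·(3.25)) / 3 = 1/3 = 0.3333
  s[B,B] = ((1.25)·(1.25) + (-1.75)·(-1.75) + (-2.75)·(-2.75) + (3.25)·(3.25)) / 3 = 22.75/3 = 7.5833
  Sample standard deviations s_i = √(s[i,i]):
  s(A) = √(0.6667) = 0.8165
  s(B) = √(7.5833) = 2.7538

Step 3 — r_{ij} = s_{ij} / (s_i · s_j):
  r[A,A] = 1 (diagonal).
  r[A,B] = 0.3333 / (0.8165 · 2.7538) = 0.3333 / 2.2485 = 0.1482
  r[B,B] = 1 (diagonal).

R is symmetric with unit diagonal. Assembling:

R = [[1, 0.1482],
 [0.1482, 1]]


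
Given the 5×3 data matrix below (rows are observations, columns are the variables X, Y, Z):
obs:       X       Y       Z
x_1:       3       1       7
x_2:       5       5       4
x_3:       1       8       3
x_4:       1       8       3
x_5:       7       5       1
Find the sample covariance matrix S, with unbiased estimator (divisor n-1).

Step 1 — column means:
  mean(X) = (3 + 5 + 1 + 1 + 7) / 5 = 17/5 = 3.4
  mean(Y) = (1 + 5 + 8 + 8 + 5) / 5 = 27/5 = 5.4
  mean(Z) = (7 + 4 + 3 + 3 + 1) / 5 = 18/5 = 3.6

Step 2 — sample covariance S[i,j] = (1/(n-1)) · Σ_k (x_{k,i} - mean_i) · (x_{k,j} - mean_j), with n-1 = 4.
  S[X,X] = ((-0.4)·(-0.4) + (1.6)·(1.6) + (-2.4)·(-2.4) + (-2.4)·(-2.4) + (3.6)·(3.6)) / 4 = 27.2/4 = 6.8
  S[X,Y] = ((-0.4)·(-4.4) + (1.6)·(-0.4) + (-2.4)·(2.6) + (-2.4)·(2.6) + (3.6)·(-0.4)) / 4 = -12.8/4 = -3.2
  S[X,Z] = ((-0.4)·(3.4) + (1.6)·(0.4) + (-2.4)·(-0.6) + (-2.4)·(-0.6) + (3.6)·(-2.6)) / 4 = -7.2/4 = -1.8
  S[Y,Y] = ((-4.4)·(-4.4) + (-0.4)·(-0.4) + (2.6)·(2.6) + (2.6)·(2.6) + (-0.4)·(-0.4)) / 4 = 33.2/4 = 8.3
  S[Y,Z] = ((-4.4)·(3.4) + (-0.4)·(0.4) + (2.6)·(-0.6) + (2.6)·(-0.6) + (-0.4)·(-2.6)) / 4 = -17.2/4 = -4.3
  S[Z,Z] = ((3.4)·(3.4) + (0.4)·(0.4) + (-0.6)·(-0.6) + (-0.6)·(-0.6) + (-2.6)·(-2.6)) / 4 = 19.2/4 = 4.8

S is symmetric (S[j,i] = S[i,j]). Assembling:

S = [[6.8, -3.2, -1.8],
 [-3.2, 8.3, -4.3],
 [-1.8, -4.3, 4.8]]


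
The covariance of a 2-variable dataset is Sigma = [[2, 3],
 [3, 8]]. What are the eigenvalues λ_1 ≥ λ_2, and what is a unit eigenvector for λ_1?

Step 1 — characteristic polynomial of 2×2 Sigma:
  det(Sigma - λI) = λ² - trace · λ + det = 0.
  trace = 2 + 8 = 10, det = 2·8 - (3)² = 7.
Step 2 — discriminant:
  Δ = trace² - 4·det = 100 - 28 = 72.
Step 3 — eigenvalues:
  λ = (trace ± √Δ)/2 = (10 ± 8.4853)/2,
  λ_1 = 9.2426,  λ_2 = 0.7574.

Step 4 — unit eigenvector for λ_1: solve (Sigma - λ_1 I)v = 0. First row:
  (2 - 9.2426)·v_x + (3)·v_y = 0, i.e. (-7.2426)·v_x + (3)·v_y = 0,
  so v ∝ (b, λ_1 - a) = (3, 7.2426) = u.
  ||u|| = √((3)² + (7.2426)²) = √(61.4558) ≈ 7.8394,
  v_1 = u/||u|| ≈ (0.3827, 0.9239) (||v_1|| = 1).

λ_1 = 9.2426,  λ_2 = 0.7574;  v_1 ≈ (0.3827, 0.9239)


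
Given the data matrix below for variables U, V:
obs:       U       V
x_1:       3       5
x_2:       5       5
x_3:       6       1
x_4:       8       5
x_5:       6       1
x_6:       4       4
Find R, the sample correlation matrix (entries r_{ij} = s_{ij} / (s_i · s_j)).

Step 1 — column means:
  mean(U) = (3 + 5 + 6 + 8 + 6 + 4) / 6 = 32/6 = 5.3333
  mean(V) = (5 + 5 + 1 + 5 + 1 + 4) / 6 = 21/6 = 3.5

Step 2 — sample variances and covariances s[i,j] = (1/(n-1)) · Σ_k (x_{k,i} - mean_i) · (x_{k,j} - mean_j), with n-1 = 5:
  s[U,U] = ((-2.3333)·(-2.3333) + (-0.3333)·(-0.3333) + (0.6667)·(0.6667) + (2.6667)·(2.6667) + (0.6667)·(0.6667) + (-1.3333)·(-1.3333)) / 5 = 15.3333/5 = 3.0667
  s[U,V] = ((-2.3333)·(1.5) + (-0.3333)·(1.5) + (0.6667)·(-2.5) + (2.6667)·(1.5) + (0.6667)·(-2.5) + (-1.3333)·(0.5)) / 5 = -4/5 = -0.8
  s[V,V] = ((1.5)·(1.5) + (1.5)·(1.5) + (-2.5)·(-2.5) + (1.5)·(1.5) + (-2.5)·(-2.5) + (0.5)·(0.5)) / 5 = 19.5/5 = 3.9
  Sample standard deviations s_i = √(s[i,i]):
  s(U) = √(3.0667) = 1.7512
  s(V) = √(3.9) = 1.9748

Step 3 — r_{ij} = s_{ij} / (s_i · s_j):
  r[U,U] = 1 (diagonal).
  r[U,V] = -0.8 / (1.7512 · 1.9748) = -0.8 / 3.4583 = -0.2313
  r[V,V] = 1 (diagonal).

R is symmetric with unit diagonal. Assembling:

R = [[1, -0.2313],
 [-0.2313, 1]]


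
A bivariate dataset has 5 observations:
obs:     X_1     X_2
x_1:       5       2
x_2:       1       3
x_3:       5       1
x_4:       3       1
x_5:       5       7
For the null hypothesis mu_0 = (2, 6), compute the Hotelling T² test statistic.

Step 1 — sample mean vector:
  mean(X_1) = (5 + 1 + 5 + 3 + 5) / 5 = 19/5 = 3.8
  mean(X_2) = (2 + 3 + 1 + 1 + 7) / 5 = 14/5 = 2.8
  x̄ = (3.8, 2.8),  deviation x̄ - mu_0 = (3.8, 2.8) - (2, 6) = (1.8, -3.2).

Step 2 — sample covariance matrix, S[i,j] = (1/(n-1)) · Σ_k (x_{k,i} - mean_i) · (x_{k,j} - mean_j), divisor n-1 = 4:
  S[X_1,X_1] = ((1.2)·(1.2) + (-2.8)·(-2.8) + (1.2)·(1.2) + (-0.8)·(-0.8) + (1.2)·(1.2)) / 4 = 12.8/4 = 3.2
  S[X_1,X_2] = ((1.2)·(-0.8) + (-2.8)·(0.2) + (1.2)·(-1.8) + (-0.8)·(-1.8) + (1.2)·(4.2)) / 4 = 2.8/4 = 0.7
  S[X_2,X_2] = ((-0.8)·(-0.8) + (0.2)·(0.2) + (-1.8)·(-1.8) + (-1.8)·(-1.8) + (4.2)·(4.2)) / 4 = 24.8/4 = 6.2
  S = [[3.2, 0.7],
 [0.7, 6.2]].

Step 3 — invert S. det(S) = 3.2·6.2 - (0.7)² = 19.35.
  S^{-1} = (1/det) · [[d, -b], [-b, a]] = [[0.3204, -0.0362],
 [-0.0362, 0.1654]].

Step 4 — quadratic form (x̄ - mu_0)^T · S^{-1} · (x̄ - mu_0):
  S^{-1} · (x̄ - mu_0) = (0.6925, -0.5943),
  (x̄ - mu_0)^T · [...] = (1.8)·(0.6925) + (-3.2)·(-0.5943) = 3.1483.

Step 5 — scale by n: T² = 5 · 3.1483 = 15.7416.

T² ≈ 15.7416


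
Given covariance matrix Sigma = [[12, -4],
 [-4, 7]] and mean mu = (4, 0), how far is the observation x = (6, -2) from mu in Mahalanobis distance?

Step 1 — centre the observation: (x - mu) = (2, -2).

Step 2 — invert Sigma. det(Sigma) = 12·7 - (-4)² = 68.
  Sigma^{-1} = (1/det) · [[d, -b], [-b, a]] = [[0.1029, 0.0588],
 [0.0588, 0.1765]].

Step 3 — form the quadratic (x - mu)^T · Sigma^{-1} · (x - mu):
  Sigma^{-1} · (x - mu) = (0.0882, -0.2353).
  (x - mu)^T · [Sigma^{-1} · (x - mu)] = (2)·(0.0882) + (-2)·(-0.2353) = 0.6471.

Step 4 — take square root: d = √(0.6471) ≈ 0.8044.

d(x, mu) = √(0.6471) ≈ 0.8044


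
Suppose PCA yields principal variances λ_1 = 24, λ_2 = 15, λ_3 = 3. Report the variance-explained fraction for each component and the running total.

Step 1 — total variance = trace(Sigma) = Σ λ_i = 24 + 15 + 3 = 42.

Step 2 — fraction explained by component i = λ_i / Σ λ:
  PC1: 24/42 = 0.5714
  PC2: 15/42 = 0.3571
  PC3: 3/42 = 0.0714

Step 3 — cumulative fraction after k components = (λ_1 + ... + λ_k) / Σ λ:
  k = 1: 24/42 = 0.5714
  k = 2: (24 + 15)/42 = 39/42 = 0.9286
  k = 3: (24 + 15 + 3)/42 = 42/42 = 1

Summary (fraction, with percent):

explained: PC1 0.5714 (57.14%), PC2 0.3571 (35.71%), PC3 0.0714 (7.14%);  cumulative: 0.5714, 0.9286, 1


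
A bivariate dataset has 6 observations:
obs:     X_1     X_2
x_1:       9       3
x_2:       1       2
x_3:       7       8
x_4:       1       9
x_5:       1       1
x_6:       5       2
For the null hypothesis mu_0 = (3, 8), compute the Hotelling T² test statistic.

Step 1 — sample mean vector:
  mean(X_1) = (9 + 1 + 7 + 1 + 1 + 5) / 6 = 24/6 = 4
  mean(X_2) = (3 + 2 + 8 + 9 + 1 + 2) / 6 = 25/6 = 4.1667
  x̄ = (4, 4.1667),  deviation x̄ - mu_0 = (4, 4.1667) - (3, 8) = (1, -3.8333).

Step 2 — sample covariance matrix, S[i,j] = (1/(n-1)) · Σ_k (x_{k,i} - mean_i) · (x_{k,j} - mean_j), divisor n-1 = 5:
  S[X_1,X_1] = ((5)·(5) + (-3)·(-3) + (3)·(3) + (-3)·(-3) + (-3)·(-3) + (1)·(1)) / 5 = 62/5 = 12.4
  S[X_1,X_2] = ((5)·(-1.1667) + (-3)·(-2.1667) + (3)·(3.8333) + (-3)·(4.8333) + (-3)·(-3.1667) + (1)·(-2.1667)) / 5 = 5/5 = 1
  S[X_2,X_2] = ((-1.1667)·(-1.1667) + (-2.1667)·(-2.1667) + (3.8333)·(3.8333) + (4.8333)·(4.8333) + (-3.1667)·(-3.1667) + (-2.1667)·(-2.1667)) / 5 = 58.8333/5 = 11.7667
  S = [[12.4, 1],
 [1, 11.7667]].

Step 3 — invert S. det(S) = 12.4·11.7667 - (1)² = 144.9067.
  S^{-1} = (1/det) · [[d, -b], [-b, a]] = [[0.0812, -0.0069],
 [-0.0069, 0.0856]].

Step 4 — quadratic form (x̄ - mu_0)^T · S^{-1} · (x̄ - mu_0):
  S^{-1} · (x̄ - mu_0) = (0.1077, -0.3349),
  (x̄ - mu_0)^T · [...] = (1)·(0.1077) + (-3.8333)·(-0.3349) = 1.3915.

Step 5 — scale by n: T² = 6 · 1.3915 = 8.3493.

T² ≈ 8.3493


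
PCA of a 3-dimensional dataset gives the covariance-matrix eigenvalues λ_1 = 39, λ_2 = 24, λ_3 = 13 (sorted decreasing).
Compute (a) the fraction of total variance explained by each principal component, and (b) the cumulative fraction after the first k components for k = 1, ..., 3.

Step 1 — total variance = trace(Sigma) = Σ λ_i = 39 + 24 + 13 = 76.

Step 2 — fraction explained by component i = λ_i / Σ λ:
  PC1: 39/76 = 0.5132
  PC2: 24/76 = 0.3158
  PC3: 13/76 = 0.1711

Step 3 — cumulative fraction after k components = (λ_1 + ... + λ_k) / Σ λ:
  k = 1: 39/76 = 0.5132
  k = 2: (39 + 24)/76 = 63/76 = 0.8289
  k = 3: (39 + 24 + 13)/76 = 76/76 = 1

Summary (fraction, with percent):

explained: PC1 0.5132 (51.32%), PC2 0.3158 (31.58%), PC3 0.1711 (17.11%);  cumulative: 0.5132, 0.8289, 1


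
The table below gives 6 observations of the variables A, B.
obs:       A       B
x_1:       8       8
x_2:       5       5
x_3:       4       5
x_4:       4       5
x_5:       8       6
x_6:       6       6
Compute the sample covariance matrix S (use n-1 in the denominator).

Step 1 — column means:
  mean(A) = (8 + 5 + 4 + 4 + 8 + 6) / 6 = 35/6 = 5.8333
  mean(B) = (8 + 5 + 5 + 5 + 6 + 6) / 6 = 35/6 = 5.8333

Step 2 — sample covariance S[i,j] = (1/(n-1)) · Σ_k (x_{k,i} - mean_i) · (x_{k,j} - mean_j), with n-1 = 5.
  S[A,A] = ((2.1667)·(2.1667) + (-0.8333)·(-0.8333) + (-1.8333)·(-1.8333) + (-1.8333)·(-1.8333) + (2.1667)·(2.1667) + (0.1667)·(0.1667)) / 5 = 16.8333/5 = 3.3667
  S[A,B] = ((2.1667)·(2.1667) + (-0.8333)·(-0.8333) + (-1.8333)·(-0.8333) + (-1.8333)·(-0.8333) + (2.1667)·(0.1667) + (0.1667)·(0.1667)) / 5 = 8.8333/5 = 1.7667
  S[B,B] = ((2.1667)·(2.1667) + (-0.8333)·(-0.8333) + (-0.8333)·(-0.8333) + (-0.8333)·(-0.8333) + (0.1667)·(0.1667) + (0.1667)·(0.1667)) / 5 = 6.8333/5 = 1.3667

S is symmetric (S[j,i] = S[i,j]). Assembling:

S = [[3.3667, 1.7667],
 [1.7667, 1.3667]]


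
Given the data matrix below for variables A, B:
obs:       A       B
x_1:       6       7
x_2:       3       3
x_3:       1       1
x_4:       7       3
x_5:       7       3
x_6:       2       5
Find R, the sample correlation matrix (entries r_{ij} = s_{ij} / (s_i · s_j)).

Step 1 — column means:
  mean(A) = (6 + 3 + 1 + 7 + 7 + 2) / 6 = 26/6 = 4.3333
  mean(B) = (7 + 3 + 1 + 3 + 3 + 5) / 6 = 22/6 = 3.6667

Step 2 — sample variances and covariances s[i,j] = (1/(n-1)) · Σ_k (x_{k,i} - mean_i) · (x_{k,j} - mean_j), with n-1 = 5:
  s[A,A] = ((1.6667)·(1.6667) + (-1.3333)·(-1.3333) + (-3.3333)·(-3.3333) + (2.6667)·(2.6667) + (2.6667)·(2.6667) + (-2.3333)·(-2.3333)) / 5 = 35.3333/5 = 7.0667
  s[A,B] = ((1.6667)·(3.3333) + (-1.3333)·(-0.6667) + (-3.3333)·(-2.6667) + (2.6667)·(-0.6667) + (2.6667)·(-0.6667) + (-2.3333)·(1.3333)) / 5 = 8.6667/5 = 1.7333
  s[B,B] = ((3.3333)·(3.3333) + (-0.6667)·(-0.6667) + (-2.6667)·(-2.6667) + (-0.6667)·(-0.6667) + (-0.6667)·(-0.6667) + (1.3333)·(1.3333)) / 5 = 21.3333/5 = 4.2667
  Sample standard deviations s_i = √(s[i,i]):
  s(A) = √(7.0667) = 2.6583
  s(B) = √(4.2667) = 2.0656

Step 3 — r_{ij} = s_{ij} / (s_i · s_j):
  r[A,A] = 1 (diagonal).
  r[A,B] = 1.7333 / (2.6583 · 2.0656) = 1.7333 / 5.491 = 0.3157
  r[B,B] = 1 (diagonal).

R is symmetric with unit diagonal. Assembling:

R = [[1, 0.3157],
 [0.3157, 1]]


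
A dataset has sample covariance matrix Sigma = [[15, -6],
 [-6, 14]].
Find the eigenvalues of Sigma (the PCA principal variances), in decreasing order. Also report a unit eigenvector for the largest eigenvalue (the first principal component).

Step 1 — characteristic polynomial of 2×2 Sigma:
  det(Sigma - λI) = λ² - trace · λ + det = 0.
  trace = 15 + 14 = 29, det = 15·14 - (-6)² = 174.
Step 2 — discriminant:
  Δ = trace² - 4·det = 841 - 696 = 145.
Step 3 — eigenvalues:
  λ = (trace ± √Δ)/2 = (29 ± 12.0416)/2,
  λ_1 = 20.5208,  λ_2 = 8.4792.

Step 4 — unit eigenvector for λ_1: solve (Sigma - λ_1 I)v = 0. First row:
  (15 - 20.5208)·v_x + (-6)·v_y = 0, i.e. (-5.5208)·v_x + (-6)·v_y = 0,
  so v ∝ (b, λ_1 - a) = (-6, 5.5208); multiply by -1 so the first entry is positive: u = (6, -5.5208).
  ||u|| = √((6)² + (-5.5208)²) = √(66.4792) ≈ 8.1535,
  v_1 = u/||u|| ≈ (0.7359, -0.6771) (||v_1|| = 1).

λ_1 = 20.5208,  λ_2 = 8.4792;  v_1 ≈ (0.7359, -0.6771)


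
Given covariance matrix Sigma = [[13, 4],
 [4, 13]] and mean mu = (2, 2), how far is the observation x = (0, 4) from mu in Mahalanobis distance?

Step 1 — centre the observation: (x - mu) = (-2, 2).

Step 2 — invert Sigma. det(Sigma) = 13·13 - (4)² = 153.
  Sigma^{-1} = (1/det) · [[d, -b], [-b, a]] = [[0.085, -0.0261],
 [-0.0261, 0.085]].

Step 3 — form the quadratic (x - mu)^T · Sigma^{-1} · (x - mu):
  Sigma^{-1} · (x - mu) = (-0.2222, 0.2222).
  (x - mu)^T · [Sigma^{-1} · (x - mu)] = (-2)·(-0.2222) + (2)·(0.2222) = 0.8889.

Step 4 — take square root: d = √(0.8889) ≈ 0.9428.

d(x, mu) = √(0.8889) ≈ 0.9428


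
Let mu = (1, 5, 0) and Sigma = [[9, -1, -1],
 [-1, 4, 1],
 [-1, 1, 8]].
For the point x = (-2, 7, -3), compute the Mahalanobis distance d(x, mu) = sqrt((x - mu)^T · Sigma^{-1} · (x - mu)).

Step 1 — centre the observation: (x - mu) = (-3, 2, -3).

Step 2 — invert Sigma (cofactor / det for 3×3, or solve directly):
  Sigma^{-1} = [[0.1152, 0.026, 0.0112],
 [0.026, 0.2639, -0.0297],
 [0.0112, -0.0297, 0.1301]].

Step 3 — form the quadratic (x - mu)^T · Sigma^{-1} · (x - mu):
  Sigma^{-1} · (x - mu) = (-0.3271, 0.539, -0.4833).
  (x - mu)^T · [Sigma^{-1} · (x - mu)] = (-3)·(-0.3271) + (2)·(0.539) + (-3)·(-0.4833) = 3.5093.

Step 4 — take square root: d = √(3.5093) ≈ 1.8733.

d(x, mu) = √(3.5093) ≈ 1.8733


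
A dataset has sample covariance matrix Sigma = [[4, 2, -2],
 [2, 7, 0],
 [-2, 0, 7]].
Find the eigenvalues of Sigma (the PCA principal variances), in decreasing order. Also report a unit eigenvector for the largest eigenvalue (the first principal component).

Step 1 — characteristic polynomial p(λ) = det(λI - Sigma) = λ³ - tr·λ² + c_1·λ - det, where tr = trace, c_1 = sum of the principal 2×2 minors, det = det(Sigma):
  tr = 4 + 7 + 7 = 18,
  c_1 = (4·7 - (2)²) + (4·7 - (-2)²) + (7·7 - (0)²) = 24 + 24 + 49 = 97,
  det = 4·(7·7 - (0)²) - (2)·((2)·7 - (0)·(-2)) + (-2)·((2)·(0) - 7·(-2)) = 4·(49) - (2)·(14) + (-2)·(14) = 140.
  So p(λ) = λ³ - 18λ² + 97λ - 140.
Step 2 — look for an integer root (rational root theorem: any rational root is an integer divisor of 140). Testing λ = 7:
  p(7) = 343 - 882 + 679 - 140 = 0  ✓
  Dividing out (λ - 7): p(λ) = (λ - 7)(λ² - 11λ + 20).
Step 3 — remaining eigenvalues from the quadratic λ² - 11λ + 20 = 0:
  Δ = 11² - 4·20 = 121 - 80 = 41,  λ = (11 ± √41)/2 = (11 ± 6.4031)/2 ≈ 8.7016 or 2.2984.
  Sorted: λ_1 = 8.7016,  λ_2 = 7,  λ_3 = 2.2984  (check: sum = 18 = tr ✓).

Step 4 — unit eigenvector for λ_1 ≈ 8.7016: v spans the null space of (Sigma - λ_1 I), whose rows are
  r_1 = (-4.7016, 2, -2),  r_2 = (2, -1.7016, 0),  r_3 = (-2, 0, -1.7016).
  v is orthogonal to every row, so take v ∝ r_1 × r_2 = ((2)·(0) - (-2)·(-1.7016), (-2)·(2) - (-4.7016)·(0), (-4.7016)·(-1.7016) - (2)·(2)) ≈ (-3.4031, -4, 4).
  Rescale (multiply by -1 so the first nonzero entry is positive): u = (3.4031, 4, -4).
  ||u|| = √((3.4031)² + (4)² + (-4)²) = √(43.5813) ≈ 6.6016,  v_1 = u/||u|| ≈ (0.5155, 0.6059, -0.6059) (||v_1|| = 1).

λ_1 = 8.7016,  λ_2 = 7,  λ_3 = 2.2984;  v_1 ≈ (0.5155, 0.6059, -0.6059)


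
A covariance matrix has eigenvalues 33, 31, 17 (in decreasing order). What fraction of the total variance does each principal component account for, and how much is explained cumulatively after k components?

Step 1 — total variance = trace(Sigma) = Σ λ_i = 33 + 31 + 17 = 81.

Step 2 — fraction explained by component i = λ_i / Σ λ:
  PC1: 33/81 = 0.4074
  PC2: 31/81 = 0.3827
  PC3: 17/81 = 0.2099

Step 3 — cumulative fraction after k components = (λ_1 + ... + λ_k) / Σ λ:
  k = 1: 33/81 = 0.4074
  k = 2: (33 + 31)/81 = 64/81 = 0.7901
  k = 3: (33 + 31 + 17)/81 = 81/81 = 1

Summary (fraction, with percent):

explained: PC1 0.4074 (40.74%), PC2 0.3827 (38.27%), PC3 0.2099 (20.99%);  cumulative: 0.4074, 0.7901, 1


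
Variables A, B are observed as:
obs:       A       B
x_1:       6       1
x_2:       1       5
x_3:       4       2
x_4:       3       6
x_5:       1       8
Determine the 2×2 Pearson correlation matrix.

Step 1 — column means:
  mean(A) = (6 + 1 + 4 + 3 + 1) / 5 = 15/5 = 3
  mean(B) = (1 + 5 + 2 + 6 + 8) / 5 = 22/5 = 4.4

Step 2 — sample variances and covariances s[i,j] = (1/(n-1)) · Σ_k (x_{k,i} - mean_i) · (x_{k,j} - mean_j), with n-1 = 4:
  s[A,A] = ((3)·(3) + (-2)·(-2) + (1)·(1) + (0)·(0) + (-2)·(-2)) / 4 = 18/4 = 4.5
  s[A,B] = ((3)·(-3.4) + (-2)·(0.6) + (1)·(-2.4) + (0)·(1.6) + (-2)·(3.6)) / 4 = -21/4 = -5.25
  s[B,B] = ((-3.4)·(-3.4) + (0.6)·(0.6) + (-2.4)·(-2.4) + (1.6)·(1.6) + (3.6)·(3.6)) / 4 = 33.2/4 = 8.3
  Sample standard deviations s_i = √(s[i,i]):
  s(A) = √(4.5) = 2.1213
  s(B) = √(8.3) = 2.881

Step 3 — r_{ij} = s_{ij} / (s_i · s_j):
  r[A,A] = 1 (diagonal).
  r[A,B] = -5.25 / (2.1213 · 2.881) = -5.25 / 6.1115 = -0.859
  r[B,B] = 1 (diagonal).

R is symmetric with unit diagonal. Assembling:

R = [[1, -0.859],
 [-0.859, 1]]


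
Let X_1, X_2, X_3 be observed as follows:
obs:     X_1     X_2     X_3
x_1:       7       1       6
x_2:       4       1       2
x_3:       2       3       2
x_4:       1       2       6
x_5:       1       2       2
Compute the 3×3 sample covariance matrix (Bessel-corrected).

Step 1 — column means:
  mean(X_1) = (7 + 4 + 2 + 1 + 1) / 5 = 15/5 = 3
  mean(X_2) = (1 + 1 + 3 + 2 + 2) / 5 = 9/5 = 1.8
  mean(X_3) = (6 + 2 + 2 + 6 + 2) / 5 = 18/5 = 3.6

Step 2 — sample covariance S[i,j] = (1/(n-1)) · Σ_k (x_{k,i} - mean_i) · (x_{k,j} - mean_j), with n-1 = 4.
  S[X_1,X_1] = ((4)·(4) + (1)·(1) + (-1)·(-1) + (-2)·(-2) + (-2)·(-2)) / 4 = 26/4 = 6.5
  S[X_1,X_2] = ((4)·(-0.8) + (1)·(-0.8) + (-1)·(1.2) + (-2)·(0.2) + (-2)·(0.2)) / 4 = -6/4 = -1.5
  S[X_1,X_3] = ((4)·(2.4) + (1)·(-1.6) + (-1)·(-1.6) + (-2)·(2.4) + (-2)·(-1.6)) / 4 = 8/4 = 2
  S[X_2,X_2] = ((-0.8)·(-0.8) + (-0.8)·(-0.8) + (1.2)·(1.2) + (0.2)·(0.2) + (0.2)·(0.2)) / 4 = 2.8/4 = 0.7
  S[X_2,X_3] = ((-0.8)·(2.4) + (-0.8)·(-1.6) + (1.2)·(-1.6) + (0.2)·(2.4) + (0.2)·(-1.6)) / 4 = -2.4/4 = -0.6
  S[X_3,X_3] = ((2.4)·(2.4) + (-1.6)·(-1.6) + (-1.6)·(-1.6) + (2.4)·(2.4) + (-1.6)·(-1.6)) / 4 = 19.2/4 = 4.8

S is symmetric (S[j,i] = S[i,j]). Assembling:

S = [[6.5, -1.5, 2],
 [-1.5, 0.7, -0.6],
 [2, -0.6, 4.8]]


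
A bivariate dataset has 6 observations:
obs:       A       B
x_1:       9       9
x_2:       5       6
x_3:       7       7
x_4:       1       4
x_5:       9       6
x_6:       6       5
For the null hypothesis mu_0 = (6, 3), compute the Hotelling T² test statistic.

Step 1 — sample mean vector:
  mean(A) = (9 + 5 + 7 + 1 + 9 + 6) / 6 = 37/6 = 6.1667
  mean(B) = (9 + 6 + 7 + 4 + 6 + 5) / 6 = 37/6 = 6.1667
  x̄ = (6.1667, 6.1667),  deviation x̄ - mu_0 = (6.1667, 6.1667) - (6, 3) = (0.1667, 3.1667).

Step 2 — sample covariance matrix, S[i,j] = (1/(n-1)) · Σ_k (x_{k,i} - mean_i) · (x_{k,j} - mean_j), divisor n-1 = 5:
  S[A,A] = ((2.8333)·(2.8333) + (-1.1667)·(-1.1667) + (0.8333)·(0.8333) + (-5.1667)·(-5.1667) + (2.8333)·(2.8333) + (-0.1667)·(-0.1667)) / 5 = 44.8333/5 = 8.9667
  S[A,B] = ((2.8333)·(2.8333) + (-1.1667)·(-0.1667) + (0.8333)·(0.8333) + (-5.1667)·(-2.1667) + (2.8333)·(-0.1667) + (-0.1667)·(-1.1667)) / 5 = 19.8333/5 = 3.9667
  S[B,B] = ((2.8333)·(2.8333) + (-0.1667)·(-0.1667) + (0.8333)·(0.8333) + (-2.1667)·(-2.1667) + (-0.1667)·(-0.1667) + (-1.1667)·(-1.1667)) / 5 = 14.8333/5 = 2.9667
  S = [[8.9667, 3.9667],
 [3.9667, 2.9667]].

Step 3 — invert S. det(S) = 8.9667·2.9667 - (3.9667)² = 10.8667.
  S^{-1} = (1/det) · [[d, -b], [-b, a]] = [[0.273, -0.365],
 [-0.365, 0.8252]].

Step 4 — quadratic form (x̄ - mu_0)^T · S^{-1} · (x̄ - mu_0):
  S^{-1} · (x̄ - mu_0) = (-1.1104, 2.5521),
  (x̄ - mu_0)^T · [...] = (0.1667)·(-1.1104) + (3.1667)·(2.5521) = 7.8967.

Step 5 — scale by n: T² = 6 · 7.8967 = 47.3804.

T² ≈ 47.3804


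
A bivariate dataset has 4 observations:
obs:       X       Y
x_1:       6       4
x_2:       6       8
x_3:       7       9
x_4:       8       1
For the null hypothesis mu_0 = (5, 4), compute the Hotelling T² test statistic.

Step 1 — sample mean vector:
  mean(X) = (6 + 6 + 7 + 8) / 4 = 27/4 = 6.75
  mean(Y) = (4 + 8 + 9 + 1) / 4 = 22/4 = 5.5
  x̄ = (6.75, 5.5),  deviation x̄ - mu_0 = (6.75, 5.5) - (5, 4) = (1.75, 1.5).

Step 2 — sample covariance matrix, S[i,j] = (1/(n-1)) · Σ_k (x_{k,i} - mean_i) · (x_{k,j} - mean_j), divisor n-1 = 3:
  S[X,X] = ((-0.75)·(-0.75) + (-0.75)·(-0.75) + (0.25)·(0.25) + (1.25)·(1.25)) / 3 = 2.75/3 = 0.9167
  S[X,Y] = ((-0.75)·(-1.5) + (-0.75)·(2.5) + (0.25)·(3.5) + (1.25)·(-4.5)) / 3 = -5.5/3 = -1.8333
  S[Y,Y] = ((-1.5)·(-1.5) + (2.5)·(2.5) + (3.5)·(3.5) + (-4.5)·(-4.5)) / 3 = 41/3 = 13.6667
  S = [[0.9167, -1.8333],
 [-1.8333, 13.6667]].

Step 3 — invert S. det(S) = 0.9167·13.6667 - (-1.8333)² = 9.1667.
  S^{-1} = (1/det) · [[d, -b], [-b, a]] = [[1.4909, 0.2],
 [0.2, 0.1]].

Step 4 — quadratic form (x̄ - mu_0)^T · S^{-1} · (x̄ - mu_0):
  S^{-1} · (x̄ - mu_0) = (2.9091, 0.5),
  (x̄ - mu_0)^T · [...] = (1.75)·(2.9091) + (1.5)·(0.5) = 5.8409.

Step 5 — scale by n: T² = 4 · 5.8409 = 23.3636.

T² ≈ 23.3636


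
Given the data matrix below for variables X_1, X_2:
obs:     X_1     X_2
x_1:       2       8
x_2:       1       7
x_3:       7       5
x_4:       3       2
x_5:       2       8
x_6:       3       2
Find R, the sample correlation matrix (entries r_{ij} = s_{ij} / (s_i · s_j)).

Step 1 — column means:
  mean(X_1) = (2 + 1 + 7 + 3 + 2 + 3) / 6 = 18/6 = 3
  mean(X_2) = (8 + 7 + 5 + 2 + 8 + 2) / 6 = 32/6 = 5.3333

Step 2 — sample variances and covariances s[i,j] = (1/(n-1)) · Σ_k (x_{k,i} - mean_i) · (x_{k,j} - mean_j), with n-1 = 5:
  s[X_1,X_1] = ((-1)·(-1) + (-2)·(-2) + (4)·(4) + (0)·(0) + (-1)·(-1) + (0)·(0)) / 5 = 22/5 = 4.4
  s[X_1,X_2] = ((-1)·(2.6667) + (-2)·(1.6667) + (4)·(-0.3333) + (0)·(-3.3333) + (-1)·(2.6667) + (0)·(-3.3333)) / 5 = -10/5 = -2
  s[X_2,X_2] = ((2.6667)·(2.6667) + (1.6667)·(1.6667) + (-0.3333)·(-0.3333) + (-3.3333)·(-3.3333) + (2.6667)·(2.6667) + (-3.3333)·(-3.3333)) / 5 = 39.3333/5 = 7.8667
  Sample standard deviations s_i = √(s[i,i]):
  s(X_1) = √(4.4) = 2.0976
  s(X_2) = √(7.8667) = 2.8048

Step 3 — r_{ij} = s_{ij} / (s_i · s_j):
  r[X_1,X_1] = 1 (diagonal).
  r[X_1,X_2] = -2 / (2.0976 · 2.8048) = -2 / 5.8833 = -0.3399
  r[X_2,X_2] = 1 (diagonal).

R is symmetric with unit diagonal. Assembling:

R = [[1, -0.3399],
 [-0.3399, 1]]


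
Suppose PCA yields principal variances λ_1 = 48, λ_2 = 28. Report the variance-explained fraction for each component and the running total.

Step 1 — total variance = trace(Sigma) = Σ λ_i = 48 + 28 = 76.

Step 2 — fraction explained by component i = λ_i / Σ λ:
  PC1: 48/76 = 0.6316
  PC2: 28/76 = 0.3684

Step 3 — cumulative fraction after k components = (λ_1 + ... + λ_k) / Σ λ:
  k = 1: 48/76 = 0.6316
  k = 2: (48 + 28)/76 = 76/76 = 1

Summary (fraction, with percent):

explained: PC1 0.6316 (63.16%), PC2 0.3684 (36.84%);  cumulative: 0.6316, 1


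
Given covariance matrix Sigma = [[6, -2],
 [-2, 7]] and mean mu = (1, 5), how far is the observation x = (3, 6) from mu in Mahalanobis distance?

Step 1 — centre the observation: (x - mu) = (2, 1).

Step 2 — invert Sigma. det(Sigma) = 6·7 - (-2)² = 38.
  Sigma^{-1} = (1/det) · [[d, -b], [-b, a]] = [[0.1842, 0.0526],
 [0.0526, 0.1579]].

Step 3 — form the quadratic (x - mu)^T · Sigma^{-1} · (x - mu):
  Sigma^{-1} · (x - mu) = (0.4211, 0.2632).
  (x - mu)^T · [Sigma^{-1} · (x - mu)] = (2)·(0.4211) + (1)·(0.2632) = 1.1053.

Step 4 — take square root: d = √(1.1053) ≈ 1.0513.

d(x, mu) = √(1.1053) ≈ 1.0513


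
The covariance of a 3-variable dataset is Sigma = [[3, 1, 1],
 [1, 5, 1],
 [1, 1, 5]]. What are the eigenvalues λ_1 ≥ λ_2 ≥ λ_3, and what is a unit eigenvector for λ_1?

Step 1 — characteristic polynomial p(λ) = det(λI - Sigma) = λ³ - tr·λ² + c_1·λ - det, where tr = trace, c_1 = sum of the principal 2×2 minors, det = det(Sigma):
  tr = 3 + 5 + 5 = 13,
  c_1 = (3·5 - (1)²) + (3·5 - (1)²) + (5·5 - (1)²) = 14 + 14 + 24 = 52,
  det = 3·(5·5 - (1)²) - (1)·((1)·5 - (1)·(1)) + (1)·((1)·(1) - 5·(1)) = 3·(24) - (1)·(4) + (1)·(-4) = 64.
  So p(λ) = λ³ - 13λ² + 52λ - 64.
Step 2 — look for an integer root (rational root theorem: any rational root is an integer divisor of 64). Testing λ = 4:
  p(4) = 64 - 208 + 208 - 64 = 0  ✓
  Dividing out (λ - 4): p(λ) = (λ - 4)(λ² - 9λ + 16).
Step 3 — remaining eigenvalues from the quadratic λ² - 9λ + 16 = 0:
  Δ = 9² - 4·16 = 81 - 64 = 17,  λ = (9 ± √17)/2 = (9 ± 4.1231)/2 ≈ 6.5616 or 2.4384.
  Sorted: λ_1 = 6.5616,  λ_2 = 4,  λ_3 = 2.4384  (check: sum = 13 = tr ✓).

Step 4 — unit eigenvector for λ_1 ≈ 6.5616: v spans the null space of (Sigma - λ_1 I), whose rows are
  r_1 = (-3.5616, 1, 1),  r_2 = (1, -1.5616, 1),  r_3 = (1, 1, -1.5616).
  v is orthogonal to every row, so take v ∝ r_1 × r_2 = ((1)·(1) - (1)·(-1.5616), (1)·(1) - (-3.5616)·(1), (-3.5616)·(-1.5616) - (1)·(1)) ≈ (2.5616, 4.5616, 4.5616).
  Let u = (2.5616, 4.5616, 4.5616).
  ||u|| = √((2.5616)² + (4.5616)² + (4.5616)²) = √(48.1771) ≈ 6.941,  v_1 = u/||u|| ≈ (0.369, 0.6572, 0.6572) (||v_1|| = 1).

λ_1 = 6.5616,  λ_2 = 4,  λ_3 = 2.4384;  v_1 ≈ (0.369, 0.6572, 0.6572)


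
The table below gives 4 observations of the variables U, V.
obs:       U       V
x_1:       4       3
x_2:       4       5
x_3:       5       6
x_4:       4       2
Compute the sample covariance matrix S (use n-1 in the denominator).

Step 1 — column means:
  mean(U) = (4 + 4 + 5 + 4) / 4 = 17/4 = 4.25
  mean(V) = (3 + 5 + 6 + 2) / 4 = 16/4 = 4

Step 2 — sample covariance S[i,j] = (1/(n-1)) · Σ_k (x_{k,i} - mean_i) · (x_{k,j} - mean_j), with n-1 = 3.
  S[U,U] = ((-0.25)·(-0.25) + (-0.25)·(-0.25) + (0.75)·(0.75) + (-0.25)·(-0.25)) / 3 = 0.75/3 = 0.25
  S[U,V] = ((-0.25)·(-1) + (-0.25)·(1) + (0.75)·(2) + (-0.25)·(-2)) / 3 = 2/3 = 0.6667
  S[V,V] = ((-1)·(-1) + (1)·(1) + (2)·(2) + (-2)·(-2)) / 3 = 10/3 = 3.3333

S is symmetric (S[j,i] = S[i,j]). Assembling:

S = [[0.25, 0.6667],
 [0.6667, 3.3333]]


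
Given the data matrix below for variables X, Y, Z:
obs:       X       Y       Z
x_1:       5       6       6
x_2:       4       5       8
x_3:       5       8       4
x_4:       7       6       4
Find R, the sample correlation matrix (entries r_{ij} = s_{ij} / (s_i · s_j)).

Step 1 — column means:
  mean(X) = (5 + 4 + 5 + 7) / 4 = 21/4 = 5.25
  mean(Y) = (6 + 5 + 8 + 6) / 4 = 25/4 = 6.25
  mean(Z) = (6 + 8 + 4 + 4) / 4 = 22/4 = 5.5

Step 2 — sample variances and covariances s[i,j] = (1/(n-1)) · Σ_k (x_{k,i} - mean_i) · (x_{k,j} - mean_j), with n-1 = 3:
  s[X,X] = ((-0.25)·(-0.25) + (-1.25)·(-1.25) + (-0.25)·(-0.25) + (1.75)·(1.75)) / 3 = 4.75/3 = 1.5833
  s[X,Y] = ((-0.25)·(-0.25) + (-1.25)·(-1.25) + (-0.25)·(1.75) + (1.75)·(-0.25)) / 3 = 0.75/3 = 0.25
  s[X,Z] = ((-0.25)·(0.5) + (-1.25)·(2.5) + (-0.25)·(-1.5) + (1.75)·(-1.5)) / 3 = -5.5/3 = -1.8333
  s[Y,Y] = ((-0.25)·(-0.25) + (-1.25)·(-1.25) + (1.75)·(1.75) + (-0.25)·(-0.25)) / 3 = 4.75/3 = 1.5833
  s[Y,Z] = ((-0.25)·(0.5) + (-1.25)·(2.5) + (1.75)·(-1.5) + (-0.25)·(-1.5)) / 3 = -5.5/3 = -1.8333
  s[Z,Z] = ((0.5)·(0.5) + (2.5)·(2.5) + (-1.5)·(-1.5) + (-1.5)·(-1.5)) / 3 = 11/3 = 3.6667
  Sample standard deviations s_i = √(s[i,i]):
  s(X) = √(1.5833) = 1.2583
  s(Y) = √(1.5833) = 1.2583
  s(Z) = √(3.6667) = 1.9149

Step 3 — r_{ij} = s_{ij} / (s_i · s_j):
  r[X,X] = 1 (diagonal).
  r[X,Y] = 0.25 / (1.2583 · 1.2583) = 0.25 / 1.5833 = 0.1579
  r[X,Z] = -1.8333 / (1.2583 · 1.9149) = -1.8333 / 2.4095 = -0.7609
  r[Y,Y] = 1 (diagonal).
  r[Y,Z] = -1.8333 / (1.2583 · 1.9149) = -1.8333 / 2.4095 = -0.7609
  r[Z,Z] = 1 (diagonal).

R is symmetric with unit diagonal. Assembling:

R = [[1, 0.1579, -0.7609],
 [0.1579, 1, -0.7609],
 [-0.7609, -0.7609, 1]]
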